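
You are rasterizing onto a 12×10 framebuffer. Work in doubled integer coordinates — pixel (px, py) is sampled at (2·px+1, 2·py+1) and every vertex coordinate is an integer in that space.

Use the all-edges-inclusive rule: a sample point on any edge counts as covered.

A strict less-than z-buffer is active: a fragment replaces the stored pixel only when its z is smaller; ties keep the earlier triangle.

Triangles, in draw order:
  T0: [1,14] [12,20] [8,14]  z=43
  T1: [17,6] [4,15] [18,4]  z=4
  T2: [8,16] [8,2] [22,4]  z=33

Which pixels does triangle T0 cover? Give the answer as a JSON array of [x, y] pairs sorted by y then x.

T0:
  2·area = 42  (B↔C swapped to make it positive)
  edge (1, 14)→(8, 14): d=(7,0) inclusive
  edge (8, 14)→(12, 20): d=(4,6) inclusive
  edge (12, 20)→(1, 14): d=(-11,-6) inclusive
    (1,7)@(3, 15): e=[7,34,1] → X
    (2,7)@(5, 15): e=[7,22,13] → X
    (3,7)@(7, 15): e=[7,10,25] → X
    (4,7)@(9, 15): e=[7,-2,37] → .
    (1,8)@(3, 17): e=[21,42,-21] → .
    (2,8)@(5, 17): e=[21,30,-9] → .
    (3,8)@(7, 17): e=[21,18,3] → X
    (4,8)@(9, 17): e=[21,6,15] → X
    (5,8)@(11, 17): e=[21,-6,27] → .
    (3,9)@(7, 19): e=[35,26,-19] → .
    (4,9)@(9, 19): e=[35,14,-7] → .
    (5,9)@(11, 19): e=[35,2,5] → X
  covered (6 px):
    . . . . . . . . . . . .
    . . . . . . . . . . . .
    . . . . . . . . . . . .
    . . . . . . . . . . . .
    . . . . . . . . . . . .
    . . . . . . . . . . . .
    . . . . . . . . . . . .
    . X X X . . . . . . . .
    . . . X X . . . . . . .
    . . . . . X . . . . . .
T1:
  2·area = 17
  edge (17, 6)→(4, 15): d=(-13,9) inclusive
  edge (4, 15)→(18, 4): d=(14,-11) inclusive
  edge (18, 4)→(17, 6): d=(-1,2) inclusive
    (8,2)@(17, 5): e=[13,3,1] → X
    (9,2)@(19, 5): e=[-5,25,-3] → .
    (7,3)@(15, 7): e=[5,9,3] → X
    (8,3)@(17, 7): e=[-13,31,-1] → .
    (7,4)@(15, 9): e=[-21,37,1] → .
  covered (2 px):
    . . . . . . . . . . . .
    . . . . . . . . . . . .
    . . . . . . . . X . . .
    . . . . . . . X . . . .
    . . . . . . . . . . . .
    . . . . . . . . . . . .
    . . . . . . . . . . . .
    . . . . . . . . . . . .
    . . . . . . . . . . . .
    . . . . . . . . . . . .
T2:
  2·area = 196
  edge (8, 16)→(8, 2): d=(0,-14) inclusive
  edge (8, 2)→(22, 4): d=(14,2) inclusive
  edge (22, 4)→(8, 16): d=(-14,12) inclusive
    (0,0)@(1, 1): e=[-98,0,294] → .  [on edge]
    (4,1)@(9, 3): e=[14,12,170] → X
    (5,1)@(11, 3): e=[42,8,146] → X
    (6,1)@(13, 3): e=[70,4,122] → X
    (7,1)@(15, 3): e=[98,0,98] → X  [on edge]
    (8,1)@(17, 3): e=[126,-4,74] → .
    (4,2)@(9, 5): e=[14,40,142] → X
    (8,2)@(17, 5): e=[126,24,46] → X
    (9,2)@(19, 5): e=[154,20,22] → X
    (10,2)@(21, 5): e=[182,16,-2] → .
    (4,3)@(9, 7): e=[14,68,114] → X
    (9,3)@(19, 7): e=[154,48,-6] → .
  covered (25 px):
    . . . . . . . . . . . .
    . . . . X X X X . . . .
    . . . . X X X X X X . .
    . . . . X X X X X . . .
    . . . . X X X X . . . .
    . . . . X X X . . . . .
    . . . . X X . . . . . .
    . . . . X . . . . . . .
    . . . . . . . . . . . .
    . . . . . . . . . . . .

Result: [[1,7],[2,7],[3,7],[3,8],[4,8],[5,9]]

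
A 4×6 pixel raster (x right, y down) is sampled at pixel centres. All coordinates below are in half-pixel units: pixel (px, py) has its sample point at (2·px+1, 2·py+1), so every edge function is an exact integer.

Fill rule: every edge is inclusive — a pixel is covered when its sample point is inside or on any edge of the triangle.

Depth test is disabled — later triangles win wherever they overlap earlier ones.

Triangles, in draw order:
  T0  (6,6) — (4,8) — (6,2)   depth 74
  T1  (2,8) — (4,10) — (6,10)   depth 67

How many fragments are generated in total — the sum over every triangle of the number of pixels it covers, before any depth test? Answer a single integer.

T0:
  2·area = 8
  edge (6, 6)→(4, 8): d=(-2,2) inclusive
  edge (4, 8)→(6, 2): d=(2,-6) inclusive
  edge (6, 2)→(6, 6): d=(0,4) inclusive
    (2,2)@(5, 5): e=[4,0,4] → X  [on edge]
    (3,2)@(7, 5): e=[0,12,-4] → .  [on edge]
    (2,3)@(5, 7): e=[0,4,4] → X  [on edge]
    (3,3)@(7, 7): e=[-4,16,-4] → .
    (1,4)@(3, 9): e=[0,-4,12] → .  [on edge]
    (2,4)@(5, 9): e=[-4,8,4] → .
    (0,5)@(1, 11): e=[0,-12,20] → .  [on edge]
    (1,5)@(3, 11): e=[-4,0,12] → .  [on edge]
  covered (2 px):
    . . . .
    . . . .
    . . X .
    . . X .
    . . . .
    . . . .
T1:
  2·area = 4  (B↔C swapped to make it positive)
  edge (2, 8)→(6, 10): d=(4,2) inclusive
  edge (6, 10)→(4, 10): d=(-2,0) inclusive
  edge (4, 10)→(2, 8): d=(-2,-2) inclusive
    (0,3)@(1, 7): e=[-2,6,0] → .  [on edge]
    (1,4)@(3, 9): e=[2,2,0] → X  [on edge]
    (2,4)@(5, 9): e=[-2,2,4] → .
    (1,5)@(3, 11): e=[10,-2,-4] → .
    (2,5)@(5, 11): e=[6,-2,0] → .  [on edge]
  covered (1 px):
    . . . .
    . . . .
    . . . .
    . . . .
    . X . .
    . . . .

Final: 3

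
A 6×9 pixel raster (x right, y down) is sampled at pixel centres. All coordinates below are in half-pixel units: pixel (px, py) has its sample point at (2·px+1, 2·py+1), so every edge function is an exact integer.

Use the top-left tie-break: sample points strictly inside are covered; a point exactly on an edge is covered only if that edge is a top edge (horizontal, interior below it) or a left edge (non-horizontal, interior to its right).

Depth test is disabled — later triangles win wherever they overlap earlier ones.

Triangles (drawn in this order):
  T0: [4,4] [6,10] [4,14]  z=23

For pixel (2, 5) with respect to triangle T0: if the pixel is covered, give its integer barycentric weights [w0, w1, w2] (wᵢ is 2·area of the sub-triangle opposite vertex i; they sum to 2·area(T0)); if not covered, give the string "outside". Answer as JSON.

T0:
  2·area = 20
  edge (4, 4)→(6, 10): d=(2,6) right/bottom  bias=-1
  edge (6, 10)→(4, 14): d=(-2,4) right/bottom  bias=-1
  edge (4, 14)→(4, 4): d=(0,-10) top-left  bias=+0
    (1,0)@(3, 1): e=[0,30,-10] → .  [on edge]
    (2,3)@(5, 7): e=[0,10,10] → .  [on edge]
    (2,4)@(5, 9): e=[4,6,10] → X
    (3,4)@(7, 9): e=[-8,-2,30] → .
    (2,5)@(5, 11): e=[8,2,10] → X
    (3,5)@(7, 11): e=[-4,-6,30] → .
    (2,6)@(5, 13): e=[12,-2,10] → .
    (3,6)@(7, 13): e=[0,-10,30] → .  [on edge]
  covered (2 px):
    . . . . . .
    . . . . . .
    . . . . . .
    . . . . . .
    . . X . . .
    . . X . . .
    . . . . . .
    . . . . . .
    . . . . . .

Final: [2,10,8]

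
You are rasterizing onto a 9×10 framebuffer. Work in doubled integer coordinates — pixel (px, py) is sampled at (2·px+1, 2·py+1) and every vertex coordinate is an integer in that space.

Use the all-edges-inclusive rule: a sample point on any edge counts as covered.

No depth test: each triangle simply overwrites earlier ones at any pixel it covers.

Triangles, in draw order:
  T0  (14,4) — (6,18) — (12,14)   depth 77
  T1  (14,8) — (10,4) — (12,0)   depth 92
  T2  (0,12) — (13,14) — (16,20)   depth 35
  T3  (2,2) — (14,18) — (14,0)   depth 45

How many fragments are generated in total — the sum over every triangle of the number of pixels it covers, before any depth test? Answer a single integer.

T0:
  2·area = 52  (B↔C swapped to make it positive)
  edge (14, 4)→(12, 14): d=(-2,10) inclusive
  edge (12, 14)→(6, 18): d=(-6,4) inclusive
  edge (6, 18)→(14, 4): d=(8,-14) inclusive
    (6,3)@(13, 7): e=[4,38,10] → X
    (7,3)@(15, 7): e=[-16,30,38] → .
    (6,4)@(13, 9): e=[0,26,26] → X  [on edge]
    (7,4)@(15, 9): e=[-20,18,54] → .
    (5,5)@(11, 11): e=[16,22,14] → X
    (6,5)@(13, 11): e=[-4,14,42] → .
    (4,6)@(9, 13): e=[32,18,2] → X
    (6,6)@(13, 13): e=[-8,2,58] → .
    (4,7)@(9, 15): e=[28,6,18] → X
    (5,7)@(11, 15): e=[8,-2,46] → .
    (3,8)@(7, 17): e=[44,2,6] → X
    (4,8)@(9, 17): e=[24,-6,34] → .
    (5,9)@(11, 19): e=[0,-26,78] → .  [on edge]
  covered (7 px):
    . . . . . . . . .
    . . . . . . . . .
    . . . . . . . . .
    . . . . . . X . .
    . . . . . . X . .
    . . . . . X . . .
    . . . . X X . . .
    . . . . X . . . .
    . . . X . . . . .
    . . . . . . . . .
T1:
  2·area = 24
  edge (14, 8)→(10, 4): d=(-4,-4) inclusive
  edge (10, 4)→(12, 0): d=(2,-4) inclusive
  edge (12, 0)→(14, 8): d=(2,8) inclusive
    (3,0)@(7, 1): e=[0,-18,42] → .  [on edge]
    (4,1)@(9, 3): e=[0,-6,30] → .  [on edge]
    (5,1)@(11, 3): e=[8,2,14] → X
    (6,1)@(13, 3): e=[16,10,-2] → .
    (5,2)@(11, 5): e=[0,6,18] → X  [on edge]
    (6,2)@(13, 5): e=[8,14,2] → X
    (7,2)@(15, 5): e=[16,22,-14] → .
    (5,3)@(11, 7): e=[-8,10,22] → .
    (6,3)@(13, 7): e=[0,18,6] → X  [on edge]
    (7,3)@(15, 7): e=[8,26,-10] → .
    (6,4)@(13, 9): e=[-8,22,10] → .
    (7,4)@(15, 9): e=[0,30,-6] → .  [on edge]
    (8,5)@(17, 11): e=[0,42,-18] → .  [on edge]
  covered (4 px):
    . . . . . . . . .
    . . . . . X . . .
    . . . . . X X . .
    . . . . . . X . .
    . . . . . . . . .
    . . . . . . . . .
    . . . . . . . . .
    . . . . . . . . .
    . . . . . . . . .
    . . . . . . . . .
T2:
  2·area = 72
  edge (0, 12)→(13, 14): d=(13,2) inclusive
  edge (13, 14)→(16, 20): d=(3,6) inclusive
  edge (16, 20)→(0, 12): d=(-16,-8) inclusive
    (1,6)@(3, 13): e=[7,57,8] → X
    (2,6)@(5, 13): e=[3,45,24] → X
    (3,6)@(7, 13): e=[-1,33,40] → .
    (1,7)@(3, 15): e=[33,63,-24] → .
    (2,7)@(5, 15): e=[29,51,-8] → .
    (3,7)@(7, 15): e=[25,39,8] → X
    (4,7)@(9, 15): e=[21,27,24] → X
    (5,7)@(11, 15): e=[17,15,40] → X
    (6,7)@(13, 15): e=[13,3,56] → X
    (7,7)@(15, 15): e=[9,-9,72] → .
    (3,8)@(7, 17): e=[51,45,-24] → .
    (4,8)@(9, 17): e=[47,33,-8] → .
  covered (9 px):
    . . . . . . . . .
    . . . . . . . . .
    . . . . . . . . .
    . . . . . . . . .
    . . . . . . . . .
    . . . . . . . . .
    . X X . . . . . .
    . . . X X X X . .
    . . . . . X X . .
    . . . . . . . X .
T3:
  2·area = 216  (B↔C swapped to make it positive)
  edge (2, 2)→(14, 0): d=(12,-2) inclusive
  edge (14, 0)→(14, 18): d=(0,18) inclusive
  edge (14, 18)→(2, 2): d=(-12,-16) inclusive
    (4,0)@(9, 1): e=[2,90,124] → X
    (5,0)@(11, 1): e=[6,54,156] → X
    (6,0)@(13, 1): e=[10,18,188] → X
    (7,0)@(15, 1): e=[14,-18,220] → .
    (1,1)@(3, 3): e=[14,198,4] → X
    (2,1)@(5, 3): e=[18,162,36] → X
    (3,1)@(7, 3): e=[22,126,68] → X
    (7,1)@(15, 3): e=[38,-18,196] → .
    (1,2)@(3, 5): e=[38,198,-20] → .
    (2,2)@(5, 5): e=[42,162,12] → X
    (7,2)@(15, 5): e=[62,-18,172] → .
    (2,3)@(5, 7): e=[66,162,-12] → .
  covered (27 px):
    . . . . X X X . .
    . X X X X X X . .
    . . X X X X X . .
    . . . X X X X . .
    . . . . X X X . .
    . . . . X X X . .
    . . . . . X X . .
    . . . . . . X . .
    . . . . . . . . .
    . . . . . . . . .

Result: 47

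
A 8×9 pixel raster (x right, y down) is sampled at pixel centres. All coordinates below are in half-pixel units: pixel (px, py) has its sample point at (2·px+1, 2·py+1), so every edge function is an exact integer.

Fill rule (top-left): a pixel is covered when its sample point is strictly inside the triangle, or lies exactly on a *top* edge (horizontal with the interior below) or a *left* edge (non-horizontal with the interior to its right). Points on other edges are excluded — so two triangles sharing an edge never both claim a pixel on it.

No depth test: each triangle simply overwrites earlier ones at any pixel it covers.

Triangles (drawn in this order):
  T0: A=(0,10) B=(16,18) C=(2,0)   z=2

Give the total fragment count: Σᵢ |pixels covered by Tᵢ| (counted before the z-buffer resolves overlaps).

T0:
  2·area = 176  (B↔C swapped to make it positive)
  edge (0, 10)→(2, 0): d=(2,-10) top-left  bias=+0
  edge (2, 0)→(16, 18): d=(14,18) right/bottom  bias=-1
  edge (16, 18)→(0, 10): d=(-16,-8) top-left  bias=+0
    (1,1)@(3, 3): e=[16,24,136] → █
    (2,1)@(5, 3): e=[36,-12,152] → ·
    (0,2)@(1, 5): e=[0,88,88] → █  [on edge]
    (2,2)@(5, 5): e=[40,16,120] → █
    (3,2)@(7, 5): e=[60,-20,136] → ·
    (0,3)@(1, 7): e=[4,116,56] → █
    (3,3)@(7, 7): e=[64,8,104] → █
    (4,3)@(9, 7): e=[84,-28,120] → ·
    (0,4)@(1, 9): e=[8,144,24] → █
    (4,4)@(9, 9): e=[88,0,88] → ·  [on edge]
    (0,5)@(1, 11): e=[12,172,-8] → ·
    (1,5)@(3, 11): e=[32,136,8] → █
  covered (22 px):
    · · · · · · · ·
    · █ · · · · · ·
    █ █ █ · · · · ·
    █ █ █ █ · · · ·
    █ █ █ █ · · · ·
    · █ █ █ █ · · ·
    · · · █ █ █ · ·
    · · · · · █ █ ·
    · · · · · · · █

Result: 22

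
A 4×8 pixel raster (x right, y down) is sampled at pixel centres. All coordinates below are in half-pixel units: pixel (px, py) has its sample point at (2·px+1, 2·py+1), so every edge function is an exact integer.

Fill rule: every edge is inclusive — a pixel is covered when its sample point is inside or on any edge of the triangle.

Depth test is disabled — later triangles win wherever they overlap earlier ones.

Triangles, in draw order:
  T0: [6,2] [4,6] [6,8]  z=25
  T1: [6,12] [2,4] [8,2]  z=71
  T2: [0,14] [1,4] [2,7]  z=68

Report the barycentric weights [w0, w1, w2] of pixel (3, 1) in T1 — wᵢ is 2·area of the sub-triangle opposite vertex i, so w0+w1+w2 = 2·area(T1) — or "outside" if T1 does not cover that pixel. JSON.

T0:
  2·area = 12  (B↔C swapped to make it positive)
  edge (6, 2)→(6, 8): d=(0,6) inclusive
  edge (6, 8)→(4, 6): d=(-2,-2) inclusive
  edge (4, 6)→(6, 2): d=(2,-4) inclusive
    (0,1)@(1, 3): e=[30,0,-18] → ·  [on edge]
    (1,2)@(3, 5): e=[18,0,-6] → ·  [on edge]
    (2,2)@(5, 5): e=[6,4,2] → █
    (3,2)@(7, 5): e=[-6,8,10] → ·
    (2,3)@(5, 7): e=[6,0,6] → █  [on edge]
    (3,3)@(7, 7): e=[-6,4,14] → ·
    (2,4)@(5, 9): e=[6,-4,10] → ·
    (3,4)@(7, 9): e=[-6,0,18] → ·  [on edge]
  covered (2 px):
    · · · ·
    · · · ·
    · · █ ·
    · · █ ·
    · · · ·
    · · · ·
    · · · ·
    · · · ·
T1:
  2·area = 56
  edge (6, 12)→(2, 4): d=(-4,-8) inclusive
  edge (2, 4)→(8, 2): d=(6,-2) inclusive
  edge (8, 2)→(6, 12): d=(-2,10) inclusive
    (2,1)@(5, 3): e=[28,0,28] → █  [on edge]
    (3,1)@(7, 3): e=[44,4,8] → █
    (1,2)@(3, 5): e=[4,8,44] → █
    (1,3)@(3, 7): e=[-4,20,40] → ·
    (2,3)@(5, 7): e=[12,24,20] → █
    (3,3)@(7, 7): e=[28,28,0] → █  [on edge]
    (2,4)@(5, 9): e=[4,36,16] → █
    (3,4)@(7, 9): e=[20,40,-4] → ·
    (2,5)@(5, 11): e=[-4,48,12] → ·
  covered (8 px):
    · · · ·
    · · █ █
    · █ █ █
    · · █ █
    · · █ ·
    · · · ·
    · · · ·
    · · · ·
T2:
  2·area = 13
  edge (0, 14)→(1, 4): d=(1,-10) inclusive
  edge (1, 4)→(2, 7): d=(1,3) inclusive
  edge (2, 7)→(0, 14): d=(-2,7) inclusive
    (0,2)@(1, 5): e=[1,1,11] → █
    (1,2)@(3, 5): e=[21,-5,-3] → ·
    (0,3)@(1, 7): e=[3,3,7] → █
    (1,3)@(3, 7): e=[23,-3,-7] → ·
    (0,4)@(1, 9): e=[5,5,3] → █
    (1,4)@(3, 9): e=[25,-1,-11] → ·
    (0,5)@(1, 11): e=[7,7,-1] → ·
  covered (3 px):
    · · · ·
    · · · ·
    █ · · ·
    █ · · ·
    █ · · ·
    · · · ·
    · · · ·
    · · · ·

Result: [4,8,44]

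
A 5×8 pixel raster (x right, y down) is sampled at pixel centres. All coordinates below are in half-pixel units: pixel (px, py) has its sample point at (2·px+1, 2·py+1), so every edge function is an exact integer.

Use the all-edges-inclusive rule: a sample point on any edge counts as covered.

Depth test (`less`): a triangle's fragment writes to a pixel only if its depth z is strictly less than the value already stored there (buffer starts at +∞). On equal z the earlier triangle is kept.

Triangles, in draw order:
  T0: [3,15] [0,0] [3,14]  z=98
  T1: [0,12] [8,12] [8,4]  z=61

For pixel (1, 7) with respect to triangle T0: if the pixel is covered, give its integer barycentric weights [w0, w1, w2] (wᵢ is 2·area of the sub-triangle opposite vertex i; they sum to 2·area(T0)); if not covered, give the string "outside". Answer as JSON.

T0:
  2·area = 3
  edge (3, 15)→(0, 0): d=(-3,-15) inclusive
  edge (0, 0)→(3, 14): d=(3,14) inclusive
  edge (3, 14)→(3, 15): d=(0,1) inclusive
    (1,0)@(3, 1): e=[42,-39,0] → ·  [on edge]
    (1,1)@(3, 3): e=[36,-33,0] → ·  [on edge]
    (0,2)@(1, 5): e=[0,1,2] → █  [on edge]
    (1,2)@(3, 5): e=[30,-27,0] → ·  [on edge]
    (0,3)@(1, 7): e=[-6,7,2] → ·
    (1,3)@(3, 7): e=[24,-21,0] → ·  [on edge]
    (1,4)@(3, 9): e=[18,-15,0] → ·  [on edge]
    (1,5)@(3, 11): e=[12,-9,0] → ·  [on edge]
    (1,6)@(3, 13): e=[6,-3,0] → ·  [on edge]
    (1,7)@(3, 15): e=[0,3,0] → █  [on edge]
    (2,7)@(5, 15): e=[30,-25,-2] → ·
  covered (2 px):
    · · · · ·
    · · · · ·
    █ · · · ·
    · · · · ·
    · · · · ·
    · · · · ·
    · · · · ·
    · █ · · ·
T1:
  2·area = 64  (B↔C swapped to make it positive)
  edge (0, 12)→(8, 4): d=(8,-8) inclusive
  edge (8, 4)→(8, 12): d=(0,8) inclusive
  edge (8, 12)→(0, 12): d=(-8,0) inclusive
    (4,1)@(9, 3): e=[0,-8,72] → ·  [on edge]
    (3,2)@(7, 5): e=[0,8,56] → █  [on edge]
    (4,2)@(9, 5): e=[16,-8,56] → ·
    (2,3)@(5, 7): e=[0,24,40] → █  [on edge]
    (4,3)@(9, 7): e=[32,-8,40] → ·
    (1,4)@(3, 9): e=[0,40,24] → █  [on edge]
    (4,4)@(9, 9): e=[48,-8,24] → ·
    (0,5)@(1, 11): e=[0,56,8] → █  [on edge]
    (4,5)@(9, 11): e=[64,-8,8] → ·
    (0,6)@(1, 13): e=[16,56,-8] → ·
    (1,6)@(3, 13): e=[32,40,-8] → ·
    (2,6)@(5, 13): e=[48,24,-8] → ·
  covered (10 px):
    · · · · ·
    · · · · ·
    · · · █ ·
    · · █ █ ·
    · █ █ █ ·
    █ █ █ █ ·
    · · · · ·
    · · · · ·

Answer: [3,0,0]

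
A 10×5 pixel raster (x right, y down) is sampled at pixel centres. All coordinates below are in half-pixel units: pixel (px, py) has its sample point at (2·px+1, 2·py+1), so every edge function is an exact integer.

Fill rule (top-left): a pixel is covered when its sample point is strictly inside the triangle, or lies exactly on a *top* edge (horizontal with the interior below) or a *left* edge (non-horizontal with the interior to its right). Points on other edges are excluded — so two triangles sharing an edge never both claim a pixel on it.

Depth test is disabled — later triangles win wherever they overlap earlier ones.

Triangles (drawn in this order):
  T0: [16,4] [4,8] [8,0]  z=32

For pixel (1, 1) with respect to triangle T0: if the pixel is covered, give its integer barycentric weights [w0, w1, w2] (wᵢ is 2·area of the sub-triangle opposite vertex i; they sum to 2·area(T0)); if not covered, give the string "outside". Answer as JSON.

T0:
  2·area = 80
  edge (16, 4)→(4, 8): d=(-12,4) right/bottom  bias=-1
  edge (4, 8)→(8, 0): d=(4,-8) top-left  bias=+0
  edge (8, 0)→(16, 4): d=(8,4) right/bottom  bias=-1
    (4,0)@(9, 1): e=[64,12,4] → █
    (5,0)@(11, 1): e=[56,28,-4] → ·
    (3,1)@(7, 3): e=[48,4,28] → █
    (5,1)@(11, 3): e=[32,36,12] → █
    (6,1)@(13, 3): e=[24,52,4] → █
    (7,1)@(15, 3): e=[16,68,-4] → ·
    (9,1)@(19, 3): e=[0,100,-20] → ·  [on edge]
    (3,2)@(7, 5): e=[24,12,44] → █
    (6,2)@(13, 5): e=[0,60,20] → ·  [on edge]
    (2,3)@(5, 7): e=[8,4,68] → █
    (3,3)@(7, 7): e=[0,20,60] → ·  [on edge]
    (4,3)@(9, 7): e=[-8,36,52] → ·
    (0,4)@(1, 9): e=[0,-20,100] → ·  [on edge]
  covered (9 px):
    · · · · █ · · · · ·
    · · · █ █ █ █ · · ·
    · · · █ █ █ · · · ·
    · · █ · · · · · · ·
    · · · · · · · · · ·

Final: "outside"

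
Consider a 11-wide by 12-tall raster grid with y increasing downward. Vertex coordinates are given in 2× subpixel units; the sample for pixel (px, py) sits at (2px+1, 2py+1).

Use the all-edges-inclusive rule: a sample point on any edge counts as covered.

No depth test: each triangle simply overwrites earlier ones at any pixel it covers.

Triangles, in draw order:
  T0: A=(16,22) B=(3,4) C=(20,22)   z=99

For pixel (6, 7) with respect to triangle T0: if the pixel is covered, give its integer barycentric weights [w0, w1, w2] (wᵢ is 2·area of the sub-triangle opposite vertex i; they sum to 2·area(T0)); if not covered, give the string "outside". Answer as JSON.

T0:
  2·area = 72
  edge (16, 22)→(3, 4): d=(-13,-18) inclusive
  edge (3, 4)→(20, 22): d=(17,18) inclusive
  edge (20, 22)→(16, 22): d=(-4,0) inclusive
    (3,4)@(7, 9): e=[7,13,52] → #
    (4,4)@(9, 9): e=[43,-23,52] → ·
    (3,5)@(7, 11): e=[-19,47,44] → ·
    (4,5)@(9, 11): e=[17,11,44] → #
    (5,5)@(11, 11): e=[53,-25,44] → ·
    (4,6)@(9, 13): e=[-9,45,36] → ·
    (5,6)@(11, 13): e=[27,9,36] → #
    (6,6)@(13, 13): e=[63,-27,36] → ·
    (5,7)@(11, 15): e=[1,43,28] → #
    (6,7)@(13, 15): e=[37,7,28] → #
    (7,7)@(15, 15): e=[73,-29,28] → ·
    (5,8)@(11, 17): e=[-25,77,20] → ·
  covered (11 px):
    · · · · · · · · · · ·
    · · · · · · · · · · ·
    · · · · · · · · · · ·
    · · · · · · · · · · ·
    · · · # · · · · · · ·
    · · · · # · · · · · ·
    · · · · · # · · · · ·
    · · · · · # # · · · ·
    · · · · · · # # · · ·
    · · · · · · · # # · ·
    · · · · · · · · # # ·
    · · · · · · · · · · ·

Result: [7,28,37]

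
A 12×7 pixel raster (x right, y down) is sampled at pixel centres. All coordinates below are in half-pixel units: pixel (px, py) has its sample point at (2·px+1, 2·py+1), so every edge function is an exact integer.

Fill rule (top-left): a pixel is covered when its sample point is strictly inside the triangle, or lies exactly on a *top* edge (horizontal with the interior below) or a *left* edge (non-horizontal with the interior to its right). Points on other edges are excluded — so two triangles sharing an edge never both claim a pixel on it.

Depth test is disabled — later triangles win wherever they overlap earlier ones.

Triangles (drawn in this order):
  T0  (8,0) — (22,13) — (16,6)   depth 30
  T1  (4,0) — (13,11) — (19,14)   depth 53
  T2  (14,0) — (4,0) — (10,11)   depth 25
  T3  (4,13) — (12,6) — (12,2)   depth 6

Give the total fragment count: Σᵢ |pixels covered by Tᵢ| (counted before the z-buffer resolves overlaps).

T0:
  2·area = 20  (B↔C swapped to make it positive)
  edge (8, 0)→(16, 6): d=(8,6) right/bottom  bias=-1
  edge (16, 6)→(22, 13): d=(6,7) right/bottom  bias=-1
  edge (22, 13)→(8, 0): d=(-14,-13) top-left  bias=+0
  covered (0 px):
    · · · · · · · · · · · ·
    · · · · · · · · · · · ·
    · · · · · · · · · · · ·
    · · · · · · · · · · · ·
    · · · · · · · · · · · ·
    · · · · · · · · · · · ·
    · · · · · · · · · · · ·
T1:
  2·area = 39  (B↔C swapped to make it positive)
  edge (4, 0)→(19, 14): d=(15,14) right/bottom  bias=-1
  edge (19, 14)→(13, 11): d=(-6,-3) top-left  bias=+0
  edge (13, 11)→(4, 0): d=(-9,-11) top-left  bias=+0
    (2,0)@(5, 1): e=[1,36,2] → #
    (3,0)@(7, 1): e=[-27,42,24] → ·
    (2,1)@(5, 3): e=[31,24,-16] → ·
    (3,1)@(7, 3): e=[3,30,6] → #
    (4,1)@(9, 3): e=[-25,36,28] → ·
    (0,2)@(1, 5): e=[117,0,-78] → ·  [on edge]
    (3,2)@(7, 5): e=[33,18,-12] → ·
    (4,2)@(9, 5): e=[5,24,10] → #
    (5,2)@(11, 5): e=[-23,30,32] → ·
    (2,3)@(5, 7): e=[91,0,-52] → ·  [on edge]
    (4,3)@(9, 7): e=[35,12,-8] → ·
    (5,3)@(11, 7): e=[7,18,14] → #
    (4,4)@(9, 9): e=[65,0,-26] → ·  [on edge]
    (6,5)@(13, 11): e=[39,0,0] → #  [on edge]
    (8,6)@(17, 13): e=[13,0,26] → #  [on edge]
  covered (8 px):
    · · # · · · · · · · · ·
    · · · # · · · · · · · ·
    · · · · # · · · · · · ·
    · · · · · # · · · · · ·
    · · · · · · # · · · · ·
    · · · · · · # # · · · ·
    · · · · · · · · # · · ·
T2:
  2·area = 110  (B↔C swapped to make it positive)
  edge (14, 0)→(10, 11): d=(-4,11) right/bottom  bias=-1
  edge (10, 11)→(4, 0): d=(-6,-11) top-left  bias=+0
  edge (4, 0)→(14, 0): d=(10,0) top-left  bias=+0
    (2,0)@(5, 1): e=[95,5,10] → #
    (3,0)@(7, 1): e=[73,27,10] → #
    (4,0)@(9, 1): e=[51,49,10] → #
    (5,0)@(11, 1): e=[29,71,10] → #
    (6,0)@(13, 1): e=[7,93,10] → #
    (7,0)@(15, 1): e=[-15,115,10] → ·
    (2,1)@(5, 3): e=[87,-7,30] → ·
    (3,1)@(7, 3): e=[65,15,30] → #
    (6,1)@(13, 3): e=[-1,81,30] → ·
    (3,2)@(7, 5): e=[57,3,50] → #
    (6,2)@(13, 5): e=[-9,69,50] → ·
    (3,3)@(7, 7): e=[49,-9,70] → ·
  covered (14 px):
    · · # # # # # · · · · ·
    · · · # # # · · · · · ·
    · · · # # # · · · · · ·
    · · · · # # · · · · · ·
    · · · · # · · · · · · ·
    · · · · · · · · · · · ·
    · · · · · · · · · · · ·
T3:
  2·area = 32  (B↔C swapped to make it positive)
  edge (4, 13)→(12, 2): d=(8,-11) top-left  bias=+0
  edge (12, 2)→(12, 6): d=(0,4) right/bottom  bias=-1
  edge (12, 6)→(4, 13): d=(-8,7) right/bottom  bias=-1
    (5,2)@(11, 5): e=[13,4,15] → #
    (6,2)@(13, 5): e=[35,-4,1] → ·
    (4,3)@(9, 7): e=[7,12,13] → #
    (5,3)@(11, 7): e=[29,4,-1] → ·
    (3,4)@(7, 9): e=[1,20,11] → #
    (4,4)@(9, 9): e=[23,12,-3] → ·
    (3,5)@(7, 11): e=[17,20,-5] → ·
  covered (3 px):
    · · · · · · · · · · · ·
    · · · · · · · · · · · ·
    · · · · · # · · · · · ·
    · · · · # · · · · · · ·
    · · · # · · · · · · · ·
    · · · · · · · · · · · ·
    · · · · · · · · · · · ·

Final: 25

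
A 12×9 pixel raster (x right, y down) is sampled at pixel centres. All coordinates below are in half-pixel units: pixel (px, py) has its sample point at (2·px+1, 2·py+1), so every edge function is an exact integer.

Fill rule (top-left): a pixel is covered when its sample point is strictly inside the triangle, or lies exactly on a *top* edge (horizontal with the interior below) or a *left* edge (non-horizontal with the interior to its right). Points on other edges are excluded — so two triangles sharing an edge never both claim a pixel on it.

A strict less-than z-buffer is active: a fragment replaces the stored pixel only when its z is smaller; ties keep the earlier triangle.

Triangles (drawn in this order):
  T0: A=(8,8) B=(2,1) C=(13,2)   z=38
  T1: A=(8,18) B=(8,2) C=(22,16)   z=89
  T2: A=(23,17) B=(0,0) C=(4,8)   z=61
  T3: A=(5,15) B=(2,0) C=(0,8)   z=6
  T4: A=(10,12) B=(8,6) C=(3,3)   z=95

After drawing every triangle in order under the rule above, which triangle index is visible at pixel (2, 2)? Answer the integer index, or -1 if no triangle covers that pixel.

T0:
  2·area = 71
  edge (8, 8)→(2, 1): d=(-6,-7) top-left  bias=+0
  edge (2, 1)→(13, 2): d=(11,1) right/bottom  bias=-1
  edge (13, 2)→(8, 8): d=(-5,6) right/bottom  bias=-1
    (2,1)@(5, 3): e=[9,19,43] → #
    (3,1)@(7, 3): e=[23,17,31] → #
    (4,1)@(9, 3): e=[37,15,19] → #
    (5,1)@(11, 3): e=[51,13,7] → #
    (6,1)@(13, 3): e=[65,11,-5] → ·
    (2,2)@(5, 5): e=[-3,41,33] → ·
    (3,2)@(7, 5): e=[11,39,21] → #
    (5,2)@(11, 5): e=[39,35,-3] → ·
    (3,3)@(7, 7): e=[-1,61,11] → ·
    (4,3)@(9, 7): e=[13,59,-1] → ·
  covered (6 px):
    · · · · · · · · · · · ·
    · · # # # # · · · · · ·
    · · · # # · · · · · · ·
    · · · · · · · · · · · ·
    · · · · · · · · · · · ·
    · · · · · · · · · · · ·
    · · · · · · · · · · · ·
    · · · · · · · · · · · ·
    · · · · · · · · · · · ·
T1:
  2·area = 224
  edge (8, 18)→(8, 2): d=(0,-16) top-left  bias=+0
  edge (8, 2)→(22, 16): d=(14,14) right/bottom  bias=-1
  edge (22, 16)→(8, 18): d=(-14,2) right/bottom  bias=-1
    (3,0)@(7, 1): e=[-16,0,240] → ·  [on edge]
    (4,1)@(9, 3): e=[16,0,208] → ·  [on edge]
    (4,2)@(9, 5): e=[16,28,180] → #
    (5,2)@(11, 5): e=[48,0,176] → ·  [on edge]
    (4,3)@(9, 7): e=[16,56,152] → #
    (5,3)@(11, 7): e=[48,28,148] → #
    (6,3)@(13, 7): e=[80,0,144] → ·  [on edge]
    (4,4)@(9, 9): e=[16,84,124] → #
    (6,4)@(13, 9): e=[80,28,116] → #
    (7,4)@(15, 9): e=[112,0,112] → ·  [on edge]
    (4,5)@(9, 11): e=[16,112,96] → #
    (7,5)@(15, 11): e=[112,28,84] → #
    (8,5)@(17, 11): e=[144,0,80] → ·  [on edge]
    (9,6)@(19, 13): e=[176,0,48] → ·  [on edge]
    (10,7)@(21, 15): e=[208,0,16] → ·  [on edge]
    (7,8)@(15, 17): e=[112,112,0] → ·  [on edge]
    (11,8)@(23, 17): e=[240,0,-16] → ·  [on edge]
  covered (24 px):
    · · · · · · · · · · · ·
    · · · · · · · · · · · ·
    · · · · # · · · · · · ·
    · · · · # # · · · · · ·
    · · · · # # # · · · · ·
    · · · · # # # # · · · ·
    · · · · # # # # # · · ·
    · · · · # # # # # # · ·
    · · · · # # # · · · · ·
T2:
  2·area = 116  (B↔C swapped to make it positive)
  edge (23, 17)→(4, 8): d=(-19,-9) top-left  bias=+0
  edge (4, 8)→(0, 0): d=(-4,-8) top-left  bias=+0
  edge (0, 0)→(23, 17): d=(23,17) right/bottom  bias=-1
    (0,0)@(1, 1): e=[106,4,6] → #
    (1,0)@(3, 1): e=[124,20,-28] → ·
    (0,1)@(1, 3): e=[68,-4,52] → ·
    (1,1)@(3, 3): e=[86,12,18] → #
    (2,1)@(5, 3): e=[104,28,-16] → ·
    (1,2)@(3, 5): e=[48,4,64] → #
    (2,2)@(5, 5): e=[66,20,30] → #
    (3,2)@(7, 5): e=[84,36,-4] → ·
    (1,3)@(3, 7): e=[10,-4,110] → ·
    (2,3)@(5, 7): e=[28,12,76] → #
    (3,3)@(7, 7): e=[46,28,42] → #
    (4,3)@(9, 7): e=[64,44,8] → #
    (11,8)@(23, 17): e=[0,116,0] → ·  [on edge]
  covered (15 px):
    # · · · · · · · · · · ·
    · # · · · · · · · · · ·
    · # # · · · · · · · · ·
    · · # # # · · · · · · ·
    · · · # # # · · · · · ·
    · · · · · # # · · · · ·
    · · · · · · · # # · · ·
    · · · · · · · · · # · ·
    · · · · · · · · · · · ·
T3:
  2·area = 54  (B↔C swapped to make it positive)
  edge (5, 15)→(0, 8): d=(-5,-7) top-left  bias=+0
  edge (0, 8)→(2, 0): d=(2,-8) top-left  bias=+0
  edge (2, 0)→(5, 15): d=(3,15) right/bottom  bias=-1
    (0,2)@(1, 5): e=[22,2,30] → #
    (1,2)@(3, 5): e=[36,18,0] → ·  [on edge]
    (0,3)@(1, 7): e=[12,6,36] → #
    (1,3)@(3, 7): e=[26,22,6] → #
    (2,3)@(5, 7): e=[40,38,-24] → ·
    (0,4)@(1, 9): e=[2,10,42] → #
    (2,4)@(5, 9): e=[30,42,-18] → ·
    (0,5)@(1, 11): e=[-8,14,48] → ·
    (1,5)@(3, 11): e=[6,30,18] → #
    (2,5)@(5, 11): e=[20,46,-12] → ·
    (1,6)@(3, 13): e=[-4,34,24] → ·
    (2,7)@(5, 15): e=[0,54,0] → ·  [on edge]
  covered (6 px):
    · · · · · · · · · · · ·
    · · · · · · · · · · · ·
    # · · · · · · · · · · ·
    # # · · · · · · · · · ·
    # # · · · · · · · · · ·
    · # · · · · · · · · · ·
    · · · · · · · · · · · ·
    · · · · · · · · · · · ·
    · · · · · · · · · · · ·
T4:
  2·area = 24  (B↔C swapped to make it positive)
  edge (10, 12)→(3, 3): d=(-7,-9) top-left  bias=+0
  edge (3, 3)→(8, 6): d=(5,3) right/bottom  bias=-1
  edge (8, 6)→(10, 12): d=(2,6) right/bottom  bias=-1
    (1,1)@(3, 3): e=[0,0,24] → ·  [on edge]
    (3,1)@(7, 3): e=[36,-12,0] → ·  [on edge]
    (2,2)@(5, 5): e=[4,4,16] → #
    (3,2)@(7, 5): e=[22,-2,4] → ·
    (2,3)@(5, 7): e=[-10,14,20] → ·
    (3,3)@(7, 7): e=[8,8,8] → #
    (4,3)@(9, 7): e=[26,2,-4] → ·
    (3,4)@(7, 9): e=[-6,18,12] → ·
    (4,4)@(9, 9): e=[12,12,0] → ·  [on edge]
    (6,4)@(13, 9): e=[48,0,-24] → ·  [on edge]
    (5,7)@(11, 15): e=[-12,36,0] → ·  [on edge]
    (11,7)@(23, 15): e=[96,0,-72] → ·  [on edge]
  covered (2 px):
    · · · · · · · · · · · ·
    · · · · · · · · · · · ·
    · · # · · · · · · · · ·
    · · · # · · · · · · · ·
    · · · · · · · · · · · ·
    · · · · · · · · · · · ·
    · · · · · · · · · · · ·
    · · · · · · · · · · · ·
    · · · · · · · · · · · ·

Z-buffer (winner per pixel, '.' = empty):
  2 . . . . . . . . . . .
  . 2 0 0 0 0 . . . . . .
  3 2 2 0 0 . . . . . . .
  3 3 2 2 2 1 . . . . . .
  3 3 . 2 2 2 1 . . . . .
  . 3 . . 1 2 2 1 . . . .
  . . . . 1 1 1 2 2 . . .
  . . . . 1 1 1 1 1 2 . .
  . . . . 1 1 1 . . . . .

Answer: 2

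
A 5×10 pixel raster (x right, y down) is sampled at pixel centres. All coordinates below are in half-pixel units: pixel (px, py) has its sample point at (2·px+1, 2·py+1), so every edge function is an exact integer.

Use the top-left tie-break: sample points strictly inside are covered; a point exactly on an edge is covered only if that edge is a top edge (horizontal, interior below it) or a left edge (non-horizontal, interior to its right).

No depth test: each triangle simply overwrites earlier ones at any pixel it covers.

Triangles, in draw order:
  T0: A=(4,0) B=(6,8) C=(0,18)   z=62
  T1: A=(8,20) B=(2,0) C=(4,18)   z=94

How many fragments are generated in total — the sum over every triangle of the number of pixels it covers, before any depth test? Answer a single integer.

T0:
  2·area = 68
  edge (4, 0)→(6, 8): d=(2,8) right/bottom  bias=-1
  edge (6, 8)→(0, 18): d=(-6,10) right/bottom  bias=-1
  edge (0, 18)→(4, 0): d=(4,-18) top-left  bias=+0
    (4,1)@(9, 3): e=[-34,0,102] → .  [on edge]
    (1,2)@(3, 5): e=[18,48,2] → X
    (2,2)@(5, 5): e=[2,28,38] → X
    (3,2)@(7, 5): e=[-14,8,74] → .
    (1,3)@(3, 7): e=[22,36,10] → X
    (3,3)@(7, 7): e=[-10,-4,82] → .
    (1,4)@(3, 9): e=[26,24,18] → X
    (3,4)@(7, 9): e=[-6,-16,90] → .
    (1,5)@(3, 11): e=[30,12,26] → X
    (2,5)@(5, 11): e=[14,-8,62] → .
    (1,6)@(3, 13): e=[34,0,34] → .  [on edge]
    (0,7)@(1, 15): e=[54,8,6] → X
  covered (8 px):
    . . . . .
    . . . . .
    . X X . .
    . X X . .
    . X X . .
    . X . . .
    . . . . .
    X . . . .
    . . . . .
    . . . . .
T1:
  2·area = 68  (B↔C swapped to make it positive)
  edge (8, 20)→(4, 18): d=(-4,-2) top-left  bias=+0
  edge (4, 18)→(2, 0): d=(-2,-18) top-left  bias=+0
  edge (2, 0)→(8, 20): d=(6,20) right/bottom  bias=-1
    (1,2)@(3, 5): e=[50,8,10] → X
    (2,2)@(5, 5): e=[54,44,-30] → .
    (1,3)@(3, 7): e=[42,4,22] → X
    (2,3)@(5, 7): e=[46,40,-18] → .
    (1,4)@(3, 9): e=[34,0,34] → X  [on edge]
    (2,4)@(5, 9): e=[38,36,-6] → .
    (1,5)@(3, 11): e=[26,-4,46] → .
    (2,5)@(5, 11): e=[30,32,6] → X
    (3,5)@(7, 11): e=[34,68,-34] → .
    (2,6)@(5, 13): e=[22,28,18] → X
    (3,6)@(7, 13): e=[26,64,-22] → .
    (2,7)@(5, 15): e=[14,24,30] → X
  covered (9 px):
    . . . . .
    . . . . .
    . X . . .
    . X . . .
    . X . . .
    . . X . .
    . . X . .
    . . X . .
    . . X X .
    . . . X .

Result: 17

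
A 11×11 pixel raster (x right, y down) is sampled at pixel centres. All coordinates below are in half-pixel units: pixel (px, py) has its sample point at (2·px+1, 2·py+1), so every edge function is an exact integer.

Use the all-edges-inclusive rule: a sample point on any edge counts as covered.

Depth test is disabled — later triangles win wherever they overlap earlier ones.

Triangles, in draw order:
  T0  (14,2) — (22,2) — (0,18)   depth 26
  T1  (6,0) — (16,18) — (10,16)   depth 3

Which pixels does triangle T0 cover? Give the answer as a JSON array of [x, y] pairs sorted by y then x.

T0:
  2·area = 128
  edge (14, 2)→(22, 2): d=(8,0) inclusive
  edge (22, 2)→(0, 18): d=(-22,16) inclusive
  edge (0, 18)→(14, 2): d=(14,-16) inclusive
    (7,1)@(15, 3): e=[8,90,30] → X
    (8,1)@(17, 3): e=[8,58,62] → X
    (9,1)@(19, 3): e=[8,26,94] → X
    (10,1)@(21, 3): e=[8,-6,126] → .
    (6,2)@(13, 5): e=[24,78,26] → X
    (9,2)@(19, 5): e=[24,-18,122] → .
    (5,3)@(11, 7): e=[40,66,22] → X
    (8,3)@(17, 7): e=[40,-30,118] → .
    (4,4)@(9, 9): e=[56,54,18] → X
    (6,4)@(13, 9): e=[56,-10,82] → .
    (7,4)@(15, 9): e=[56,-42,114] → .
    (3,5)@(7, 11): e=[72,42,14] → X
  covered (16 px):
    . . . . . . . . . . .
    . . . . . . . X X X .
    . . . . . . X X X . .
    . . . . . X X X . . .
    . . . . X X . . . . .
    . . . X X . . . . . .
    . . X . . . . . . . .
    . X . . . . . . . . .
    X . . . . . . . . . .
    . . . . . . . . . . .
    . . . . . . . . . . .
T1:
  2·area = 88
  edge (6, 0)→(16, 18): d=(10,18) inclusive
  edge (16, 18)→(10, 16): d=(-6,-2) inclusive
  edge (10, 16)→(6, 0): d=(-4,-16) inclusive
    (3,1)@(7, 3): e=[12,72,4] → X
    (4,1)@(9, 3): e=[-24,76,36] → .
    (3,2)@(7, 5): e=[32,60,-4] → .
    (4,3)@(9, 7): e=[16,52,20] → X
    (5,3)@(11, 7): e=[-20,56,52] → .
    (4,4)@(9, 9): e=[36,40,12] → X
    (5,4)@(11, 9): e=[0,44,44] → X  [on edge]
    (6,4)@(13, 9): e=[-36,48,76] → .
    (4,5)@(9, 11): e=[56,28,4] → X
    (6,5)@(13, 11): e=[-16,36,68] → .
    (0,6)@(1, 13): e=[220,0,-132] → .  [on edge]
    (4,6)@(9, 13): e=[76,16,-4] → .
    (3,7)@(7, 15): e=[132,0,-44] → .  [on edge]
    (6,8)@(13, 17): e=[44,0,44] → X  [on edge]
    (9,9)@(19, 19): e=[-44,0,132] → .  [on edge]
  covered (12 px):
    . . . . . . . . . . .
    . . . X . . . . . . .
    . . . . . . . . . . .
    . . . . X . . . . . .
    . . . . X X . . . . .
    . . . . X X . . . . .
    . . . . . X X . . . .
    . . . . . X X . . . .
    . . . . . . X X . . .
    . . . . . . . . . . .
    . . . . . . . . . . .

Final: [[7,1],[8,1],[9,1],[6,2],[7,2],[8,2],[5,3],[6,3],[7,3],[4,4],[5,4],[3,5],[4,5],[2,6],[1,7],[0,8]]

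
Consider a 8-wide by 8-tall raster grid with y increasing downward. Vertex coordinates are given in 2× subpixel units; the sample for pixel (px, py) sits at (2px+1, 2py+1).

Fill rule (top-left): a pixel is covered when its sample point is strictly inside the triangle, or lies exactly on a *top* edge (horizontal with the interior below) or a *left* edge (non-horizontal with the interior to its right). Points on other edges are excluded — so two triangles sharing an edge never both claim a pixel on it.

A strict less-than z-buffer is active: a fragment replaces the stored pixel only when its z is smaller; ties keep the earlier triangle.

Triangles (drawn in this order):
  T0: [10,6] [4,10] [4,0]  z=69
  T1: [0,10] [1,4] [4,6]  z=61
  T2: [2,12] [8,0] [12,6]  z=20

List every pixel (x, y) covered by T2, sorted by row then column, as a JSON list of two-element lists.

T0:
  2·area = 60
  edge (10, 6)→(4, 10): d=(-6,4) right/bottom  bias=-1
  edge (4, 10)→(4, 0): d=(0,-10) top-left  bias=+0
  edge (4, 0)→(10, 6): d=(6,6) right/bottom  bias=-1
    (2,0)@(5, 1): e=[50,10,0] → ·  [on edge]
    (2,1)@(5, 3): e=[38,10,12] → #
    (3,1)@(7, 3): e=[30,30,0] → ·  [on edge]
    (2,2)@(5, 5): e=[26,10,24] → #
    (3,2)@(7, 5): e=[18,30,12] → #
    (4,2)@(9, 5): e=[10,50,0] → ·  [on edge]
    (2,3)@(5, 7): e=[14,10,36] → #
    (4,3)@(9, 7): e=[-2,50,12] → ·
    (5,3)@(11, 7): e=[-10,70,0] → ·  [on edge]
    (2,4)@(5, 9): e=[2,10,48] → #
    (3,4)@(7, 9): e=[-6,30,36] → ·
    (6,4)@(13, 9): e=[-30,90,0] → ·  [on edge]
    (7,5)@(15, 11): e=[-50,110,0] → ·  [on edge]
  covered (6 px):
    · · · · · · · ·
    · · # · · · · ·
    · · # # · · · ·
    · · # # · · · ·
    · · # · · · · ·
    · · · · · · · ·
    · · · · · · · ·
    · · · · · · · ·
T1:
  2·area = 20
  edge (0, 10)→(1, 4): d=(1,-6) top-left  bias=+0
  edge (1, 4)→(4, 6): d=(3,2) right/bottom  bias=-1
  edge (4, 6)→(0, 10): d=(-4,4) right/bottom  bias=-1
    (4,0)@(9, 1): e=[45,-25,0] → ·  [on edge]
    (3,1)@(7, 3): e=[35,-15,0] → ·  [on edge]
    (0,2)@(1, 5): e=[1,3,16] → #
    (1,2)@(3, 5): e=[13,-1,8] → ·
    (2,2)@(5, 5): e=[25,-5,0] → ·  [on edge]
    (0,3)@(1, 7): e=[3,9,8] → #
    (1,3)@(3, 7): e=[15,5,0] → ·  [on edge]
    (0,4)@(1, 9): e=[5,15,0] → ·  [on edge]
  covered (2 px):
    · · · · · · · ·
    · · · · · · · ·
    # · · · · · · ·
    # · · · · · · ·
    · · · · · · · ·
    · · · · · · · ·
    · · · · · · · ·
    · · · · · · · ·
T2:
  2·area = 84
  edge (2, 12)→(8, 0): d=(6,-12) top-left  bias=+0
  edge (8, 0)→(12, 6): d=(4,6) right/bottom  bias=-1
  edge (12, 6)→(2, 12): d=(-10,6) right/bottom  bias=-1
    (3,1)@(7, 3): e=[6,18,60] → #
    (4,1)@(9, 3): e=[30,6,48] → #
    (5,1)@(11, 3): e=[54,-6,36] → ·
    (3,2)@(7, 5): e=[18,26,40] → #
    (5,2)@(11, 5): e=[66,2,16] → #
    (6,2)@(13, 5): e=[90,-10,4] → ·
    (2,3)@(5, 7): e=[6,46,32] → #
    (5,3)@(11, 7): e=[78,10,-4] → ·
    (2,4)@(5, 9): e=[18,54,12] → #
    (3,4)@(7, 9): e=[42,42,0] → ·  [on edge]
    (4,4)@(9, 9): e=[66,30,-12] → ·
    (1,5)@(3, 11): e=[6,74,4] → #
  covered (10 px):
    · · · · · · · ·
    · · · # # · · ·
    · · · # # # · ·
    · · # # # · · ·
    · · # · · · · ·
    · # · · · · · ·
    · · · · · · · ·
    · · · · · · · ·

Answer: [[3,1],[4,1],[3,2],[4,2],[5,2],[2,3],[3,3],[4,3],[2,4],[1,5]]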